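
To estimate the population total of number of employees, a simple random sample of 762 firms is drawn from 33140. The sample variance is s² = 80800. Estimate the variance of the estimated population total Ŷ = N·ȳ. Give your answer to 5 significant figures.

1.1378 × 10^11

Var(Ŷ) = N²·Var(ȳ) = N²·(1 − n/N)·s²/n.
f = 762/33140 = 0.02299336; Var(ȳ) = 0.97700664·80800/762 = 103.5986.
Var(Ŷ) = 33140² · 103.5986 = 1.1377816 × 10^11.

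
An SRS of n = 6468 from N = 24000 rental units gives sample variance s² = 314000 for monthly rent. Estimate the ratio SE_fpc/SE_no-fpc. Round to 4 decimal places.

0.8547

f = n/N = 6468/24000 = 0.26950000.
SE_no-fpc = √(s²/n) = 6.9675456; SE_fpc = √((1−f)s²/n) = 5.9551119.
Ratio = √(1−f) = 0.85469293.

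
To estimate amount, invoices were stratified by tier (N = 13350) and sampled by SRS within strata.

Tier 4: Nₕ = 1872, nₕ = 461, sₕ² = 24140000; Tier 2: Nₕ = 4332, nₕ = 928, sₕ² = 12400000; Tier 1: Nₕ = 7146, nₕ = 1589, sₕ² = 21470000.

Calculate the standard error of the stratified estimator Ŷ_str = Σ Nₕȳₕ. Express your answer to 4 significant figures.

Var(Ŷ_str) = Σₕ Nₕ²(1 − fₕ)sₕ²/nₕ.
Tier 4: 1872²·(1 − 461/1872)·24140000/461 = 1.3831497 × 10^11.
Tier 2: 4332²·(1 − 928/4332)·12400000/928 = 1.9703878 × 10^11.
Tier 1: 7146²·(1 − 1589/7146)·21470000/1589 = 5.3655168 × 10^11.
Sum = 8.7190543 × 10^11.
SE = √(8.7190543 × 10^11) = 933800.

933800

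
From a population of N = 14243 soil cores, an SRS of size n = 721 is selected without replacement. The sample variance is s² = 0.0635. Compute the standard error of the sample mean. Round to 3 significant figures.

Under SRS without replacement, Var(ȳ) = (1 − f)·s²/n with f = n/N = 721/14243 = 0.05062136.
Var(ȳ) = (1 − 0.05062136)·0.0635/721 = 0.94937864·8.8072122 × 10^-5 = 8.3613792 × 10^-5.
SE(ȳ) = √(8.3613792 × 10^-5) = 0.00914.

0.00914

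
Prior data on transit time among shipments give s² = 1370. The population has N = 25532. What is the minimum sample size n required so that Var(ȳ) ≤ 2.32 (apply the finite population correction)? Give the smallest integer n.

578

Without fpc, n₀ = s²/D = 1370/2.32 = 590.5172.
With fpc, (1 − n/N)·s²/n ≤ D requires n ≥ n₀/(1 + n₀/N) = 590.5172/(1 + 590.5172/25532) = 577.1682.
Rounding up, n = 578.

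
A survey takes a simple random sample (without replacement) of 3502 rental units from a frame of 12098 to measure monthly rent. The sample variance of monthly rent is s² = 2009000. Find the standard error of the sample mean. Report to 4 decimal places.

20.1894

Under SRS without replacement, Var(ȳ) = (1 − f)·s²/n with f = n/N = 3502/12098 = 0.28946933.
Var(ȳ) = (1 − 0.28946933)·2009000/3502 = 0.71053067·573.67219 = 407.61168.
SE(ȳ) = √(407.61168) = 20.1894.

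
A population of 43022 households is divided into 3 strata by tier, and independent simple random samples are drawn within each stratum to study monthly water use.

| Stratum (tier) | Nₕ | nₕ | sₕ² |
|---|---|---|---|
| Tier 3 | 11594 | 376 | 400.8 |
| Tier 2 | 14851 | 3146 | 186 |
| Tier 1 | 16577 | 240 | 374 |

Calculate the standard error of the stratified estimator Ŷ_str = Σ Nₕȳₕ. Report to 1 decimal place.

23894.4

Var(Ŷ_str) = Σₕ Nₕ²(1 − fₕ)sₕ²/nₕ.
Tier 3: 11594²·(1 − 376/11594)·400.8/376 = 1.3864002 × 10^8.
Tier 2: 14851²·(1 − 3146/14851)·186/3146 = 1.0277355 × 10^7.
Tier 1: 16577²·(1 − 240/16577)·374/240 = 4.2202542 × 10^8.
Sum = 5.709428 × 10^8.
SE = √(5.709428 × 10^8) = 23894.4.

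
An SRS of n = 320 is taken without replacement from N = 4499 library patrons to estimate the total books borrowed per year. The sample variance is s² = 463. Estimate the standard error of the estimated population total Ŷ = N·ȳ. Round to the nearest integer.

5216

Var(Ŷ) = N²·Var(ȳ) = N²·(1 − n/N)·s²/n.
f = 320/4499 = 0.07112692; Var(ȳ) = 0.92887308·463/320 = 1.3439632.
Var(Ŷ) = 4499² · 1.3439632 = 2.720316 × 10^7.
SE(Ŷ) = √(2.720316 × 10^7) = 5216.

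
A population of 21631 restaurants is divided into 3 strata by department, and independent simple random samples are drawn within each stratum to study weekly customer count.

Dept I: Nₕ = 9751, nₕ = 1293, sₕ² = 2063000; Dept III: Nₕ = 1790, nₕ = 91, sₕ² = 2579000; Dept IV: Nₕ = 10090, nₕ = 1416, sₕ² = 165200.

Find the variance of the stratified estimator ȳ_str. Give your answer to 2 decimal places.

Var(ȳ_str) = Σₕ Wₕ²(1 − fₕ)sₕ²/nₕ with Wₕ = Nₕ/N, N = 21631.
Dept I: Wₕ = 0.45078822; term = 0.45078822²·(1 − 0.13260178)·2063000/1293 = 281.23175.
Dept III: Wₕ = 0.08275161; term = 0.08275161²·(1 − 0.05083799)·2579000/91 = 184.20574.
Dept IV: Wₕ = 0.46646017; term = 0.46646017²·(1 − 0.14033697)·165200/1416 = 21.822484.
Sum = 487.25997.

487.26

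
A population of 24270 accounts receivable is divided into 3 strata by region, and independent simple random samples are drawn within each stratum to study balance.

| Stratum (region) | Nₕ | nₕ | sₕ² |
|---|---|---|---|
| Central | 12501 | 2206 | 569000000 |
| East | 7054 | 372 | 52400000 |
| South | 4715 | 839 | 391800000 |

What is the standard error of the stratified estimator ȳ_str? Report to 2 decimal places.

Var(ȳ_str) = Σₕ Wₕ²(1 − fₕ)sₕ²/nₕ with Wₕ = Nₕ/N, N = 24270.
Central: Wₕ = 0.51508035; term = 0.51508035²·(1 − 0.17646588)·569000000/2206 = 56355.76.
East: Wₕ = 0.29064689; term = 0.29064689²·(1 − 0.05273604)·52400000/372 = 11271.734.
South: Wₕ = 0.19427276; term = 0.19427276²·(1 − 0.17794274)·391800000/839 = 14488.665.
Sum = 82116.159.
SE = √(82116.159) = 286.56.

286.56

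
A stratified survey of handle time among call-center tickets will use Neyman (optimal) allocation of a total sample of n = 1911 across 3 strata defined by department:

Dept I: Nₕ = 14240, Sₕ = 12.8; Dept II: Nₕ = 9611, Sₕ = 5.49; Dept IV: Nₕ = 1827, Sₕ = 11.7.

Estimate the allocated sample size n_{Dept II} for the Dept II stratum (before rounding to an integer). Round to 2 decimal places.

Neyman allocation: nₕ = n·NₕSₕ / Σⱼ NⱼSⱼ.
Σ NⱼSⱼ = 14240·12.8 + 9611·5.49 + 1827·11.7 = 256412.29.
n_{Dept II} = 1911·9611·5.49 / 256412.29 = 393.24.

393.24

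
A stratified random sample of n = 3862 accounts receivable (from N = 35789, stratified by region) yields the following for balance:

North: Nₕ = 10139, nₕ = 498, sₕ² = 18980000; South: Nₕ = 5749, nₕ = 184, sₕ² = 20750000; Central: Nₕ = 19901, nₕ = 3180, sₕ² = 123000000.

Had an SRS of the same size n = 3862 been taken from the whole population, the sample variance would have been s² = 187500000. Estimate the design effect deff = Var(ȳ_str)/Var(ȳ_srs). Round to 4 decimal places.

Var(ȳ_str) = Σ Wₕ²(1−fₕ)sₕ²/nₕ with Wₕ = Nₕ/35789:
  North: (10139/35789)²·(1−498/10139)·18980000/498 = 2908.6063
  South: (5749/35789)²·(1−184/5749)·20750000/184 = 2816.817
  Central: (19901/35789)²·(1−3180/19901)·123000000/3180 = 10048.842
  → Var(ȳ_str) = 15774.265.
Var(ȳ_srs) = (1 − 3862/35789)·187500000/3862 = 43310.934.
deff = 15774.265 / 43310.934 = 0.3642.

0.3642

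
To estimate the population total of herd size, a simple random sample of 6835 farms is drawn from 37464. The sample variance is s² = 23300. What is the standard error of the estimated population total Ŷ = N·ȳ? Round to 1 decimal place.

62543.5

Var(Ŷ) = N²·Var(ȳ) = N²·(1 − n/N)·s²/n.
f = 6835/37464 = 0.18244181; Var(ȳ) = 0.81755819·23300/6835 = 2.7869943.
Var(Ŷ) = 37464² · 2.7869943 = 3.9116895 × 10^9.
SE(Ŷ) = √(3.9116895 × 10^9) = 62543.5.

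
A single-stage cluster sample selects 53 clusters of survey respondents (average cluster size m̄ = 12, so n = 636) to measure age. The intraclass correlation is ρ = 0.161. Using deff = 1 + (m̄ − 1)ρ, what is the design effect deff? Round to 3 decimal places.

2.771

deff = 1 + (12 − 1)·0.161 = 1 + 1.771 = 2.771.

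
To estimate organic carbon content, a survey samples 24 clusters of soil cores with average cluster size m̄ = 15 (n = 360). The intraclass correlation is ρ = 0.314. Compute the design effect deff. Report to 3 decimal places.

deff = 1 + (15 − 1)·0.314 = 1 + 4.396 = 5.396.

5.396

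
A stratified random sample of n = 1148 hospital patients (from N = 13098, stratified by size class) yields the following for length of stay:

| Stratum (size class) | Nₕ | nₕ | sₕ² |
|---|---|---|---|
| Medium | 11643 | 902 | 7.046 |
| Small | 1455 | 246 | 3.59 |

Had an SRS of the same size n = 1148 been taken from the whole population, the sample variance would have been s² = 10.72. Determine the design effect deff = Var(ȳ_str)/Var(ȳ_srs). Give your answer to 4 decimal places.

Var(ȳ_str) = Σ Wₕ²(1−fₕ)sₕ²/nₕ with Wₕ = Nₕ/13098:
  Medium: (11643/13098)²·(1−902/11643)·7.046/902 = 0.0056942397
  Small: (1455/13098)²·(1−246/1455)·3.59/246 = 1.4963689 × 10^-4
  → Var(ȳ_str) = 0.0058438766.
Var(ȳ_srs) = (1 − 1148/13098)·10.72/1148 = 0.0085195335.
deff = 0.0058438766 / 0.0085195335 = 0.6859.

0.6859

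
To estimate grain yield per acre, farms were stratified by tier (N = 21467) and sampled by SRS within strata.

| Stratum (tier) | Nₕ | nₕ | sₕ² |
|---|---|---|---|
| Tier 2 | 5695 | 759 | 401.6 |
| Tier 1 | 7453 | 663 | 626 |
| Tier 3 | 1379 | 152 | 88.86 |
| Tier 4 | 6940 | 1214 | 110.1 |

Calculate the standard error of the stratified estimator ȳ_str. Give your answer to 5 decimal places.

Var(ȳ_str) = Σₕ Wₕ²(1 − fₕ)sₕ²/nₕ with Wₕ = Nₕ/N, N = 21467.
Tier 2: Wₕ = 0.26529091; term = 0.26529091²·(1 − 0.13327480)·401.6/759 = 0.03227588.
Tier 1: Wₕ = 0.34718405; term = 0.34718405²·(1 − 0.08895747)·626/663 = 0.10368573.
Tier 3: Wₕ = 0.06423813; term = 0.06423813²·(1 − 0.11022480)·88.86/152 = 0.0021464898.
Tier 4: Wₕ = 0.32328691; term = 0.32328691²·(1 − 0.17492795)·110.1/1214 = 0.0078205399.
Sum = 0.14592864.
SE = √(0.14592864) = 0.38201.

0.38201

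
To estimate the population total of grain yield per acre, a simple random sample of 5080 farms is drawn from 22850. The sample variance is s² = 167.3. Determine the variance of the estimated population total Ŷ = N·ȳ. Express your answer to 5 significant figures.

Var(Ŷ) = N²·Var(ȳ) = N²·(1 − n/N)·s²/n.
f = 5080/22850 = 0.22231947; Var(ȳ) = 0.77768053·167.3/5080 = 0.025611408.
Var(Ŷ) = 22850² · 0.025611408 = 1.3372292 × 10^7.

1.3372 × 10^7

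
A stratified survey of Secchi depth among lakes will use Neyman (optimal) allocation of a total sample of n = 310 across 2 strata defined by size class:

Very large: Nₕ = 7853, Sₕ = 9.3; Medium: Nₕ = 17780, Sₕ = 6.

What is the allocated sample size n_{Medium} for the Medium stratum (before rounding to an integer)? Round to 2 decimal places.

184.02

Neyman allocation: nₕ = n·NₕSₕ / Σⱼ NⱼSⱼ.
Σ NⱼSⱼ = 7853·9.3 + 17780·6 = 179712.9.
n_{Medium} = 310·17780·6 / 179712.9 = 184.02.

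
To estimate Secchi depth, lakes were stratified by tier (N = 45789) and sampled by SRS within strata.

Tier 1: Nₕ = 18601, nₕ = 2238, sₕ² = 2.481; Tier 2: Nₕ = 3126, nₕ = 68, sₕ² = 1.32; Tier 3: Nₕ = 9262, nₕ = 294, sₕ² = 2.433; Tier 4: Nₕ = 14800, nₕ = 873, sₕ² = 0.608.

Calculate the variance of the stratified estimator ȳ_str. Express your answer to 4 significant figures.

6.458 × 10^-4

Var(ȳ_str) = Σₕ Wₕ²(1 − fₕ)sₕ²/nₕ with Wₕ = Nₕ/N, N = 45789.
Tier 1: Wₕ = 0.40623294; term = 0.40623294²·(1 − 0.12031611)·2.481/2238 = 1.6093244 × 10^-4.
Tier 2: Wₕ = 0.06826967; term = 0.06826967²·(1 − 0.02175304)·1.32/68 = 8.8505275 × 10^-5.
Tier 3: Wₕ = 0.20227566; term = 0.20227566²·(1 − 0.03174260)·2.433/294 = 3.2784823 × 10^-4.
Tier 4: Wₕ = 0.32322173; term = 0.32322173²·(1 − 0.05898649)·0.608/873 = 6.846779 × 10^-5.
Sum = 6.4575374 × 10^-4.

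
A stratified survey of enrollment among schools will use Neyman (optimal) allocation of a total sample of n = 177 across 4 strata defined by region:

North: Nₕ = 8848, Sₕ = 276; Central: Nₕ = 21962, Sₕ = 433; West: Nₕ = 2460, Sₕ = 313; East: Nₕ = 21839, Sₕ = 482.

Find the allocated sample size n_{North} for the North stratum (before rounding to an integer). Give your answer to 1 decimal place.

18.6

Neyman allocation: nₕ = n·NₕSₕ / Σⱼ NⱼSⱼ.
Σ NⱼSⱼ = 8848·276 + 21962·433 + 2460·313 + 21839·482 = 2.3247972 × 10^7.
n_{North} = 177·8848·276 / (2.3247972 × 10^7) = 18.6.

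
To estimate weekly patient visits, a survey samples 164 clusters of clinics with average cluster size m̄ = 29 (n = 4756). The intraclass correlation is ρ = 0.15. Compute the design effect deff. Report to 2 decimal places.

5.20

deff = 1 + (29 − 1)·0.15 = 1 + 4.2 = 5.2.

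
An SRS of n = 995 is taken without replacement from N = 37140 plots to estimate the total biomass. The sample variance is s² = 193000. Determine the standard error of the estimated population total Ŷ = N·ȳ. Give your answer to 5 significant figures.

Var(Ŷ) = N²·Var(ȳ) = N²·(1 − n/N)·s²/n.
f = 995/37140 = 0.02679052; Var(ȳ) = 0.97320948·193000/995 = 188.7733.
Var(Ŷ) = 37140² · 188.7733 = 2.6039004 × 10^11.
SE(Ŷ) = √(2.6039004 × 10^11) = 510280.

510280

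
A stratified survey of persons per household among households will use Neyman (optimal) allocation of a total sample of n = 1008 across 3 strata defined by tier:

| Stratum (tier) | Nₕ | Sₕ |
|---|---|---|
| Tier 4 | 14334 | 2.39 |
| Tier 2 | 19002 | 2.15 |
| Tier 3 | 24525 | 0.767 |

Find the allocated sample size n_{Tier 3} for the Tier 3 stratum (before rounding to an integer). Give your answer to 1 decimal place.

201.9

Neyman allocation: nₕ = n·NₕSₕ / Σⱼ NⱼSⱼ.
Σ NⱼSⱼ = 14334·2.39 + 19002·2.15 + 24525·0.767 = 93923.235.
n_{Tier 3} = 1008·24525·0.767 / 93923.235 = 201.9.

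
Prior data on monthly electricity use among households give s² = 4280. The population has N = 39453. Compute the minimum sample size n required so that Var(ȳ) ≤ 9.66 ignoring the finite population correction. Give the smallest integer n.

444

Without fpc, n₀ = s²/D = 4280/9.66 = 443.0642.
Rounding up, n = 444.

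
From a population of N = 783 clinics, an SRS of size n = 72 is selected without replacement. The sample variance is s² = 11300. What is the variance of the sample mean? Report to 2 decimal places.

Under SRS without replacement, Var(ȳ) = (1 − f)·s²/n with f = n/N = 72/783 = 0.09195402.
Var(ȳ) = (1 − 0.09195402)·11300/72 = 0.90804598·156.94444 = 142.51277.

142.51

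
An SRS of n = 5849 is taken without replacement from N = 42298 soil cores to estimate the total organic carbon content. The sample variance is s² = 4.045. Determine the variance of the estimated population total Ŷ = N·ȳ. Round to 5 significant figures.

1.0662 × 10^6

Var(Ŷ) = N²·Var(ȳ) = N²·(1 − n/N)·s²/n.
f = 5849/42298 = 0.13828077; Var(ȳ) = 0.86171923·4.045/5849 = 5.9594021 × 10^-4.
Var(Ŷ) = 42298² · (5.9594021 × 10^-4) = 1.066209 × 10^6.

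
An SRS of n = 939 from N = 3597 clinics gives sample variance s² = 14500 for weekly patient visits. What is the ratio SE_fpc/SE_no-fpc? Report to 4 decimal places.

0.8596

f = n/N = 939/3597 = 0.26105088.
SE_no-fpc = √(s²/n) = 3.9296259; SE_fpc = √((1−f)s²/n) = 3.3779909.
Ratio = √(1−f) = 0.85962150.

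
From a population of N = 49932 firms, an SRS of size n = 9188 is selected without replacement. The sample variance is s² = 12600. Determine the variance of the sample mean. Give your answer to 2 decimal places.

Under SRS without replacement, Var(ȳ) = (1 − f)·s²/n with f = n/N = 9188/49932 = 0.18401025.
Var(ȳ) = (1 − 0.18401025)·12600/9188 = 0.81598975·1.3713539 = 1.1190108.

1.12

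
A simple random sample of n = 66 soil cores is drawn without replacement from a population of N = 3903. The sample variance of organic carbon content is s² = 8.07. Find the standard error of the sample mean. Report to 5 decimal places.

Under SRS without replacement, Var(ȳ) = (1 − f)·s²/n with f = n/N = 66/3903 = 0.01691007.
Var(ȳ) = (1 − 0.01691007)·8.07/66 = 0.98308993·0.12227273 = 0.12020509.
SE(ȳ) = √(0.12020509) = 0.34671.

0.34671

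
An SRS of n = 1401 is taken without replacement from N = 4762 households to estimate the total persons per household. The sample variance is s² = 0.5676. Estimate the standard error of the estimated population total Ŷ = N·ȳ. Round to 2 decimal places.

80.53

Var(Ŷ) = N²·Var(ȳ) = N²·(1 − n/N)·s²/n.
f = 1401/4762 = 0.29420412; Var(ȳ) = 0.70579588·0.5676/1401 = 2.8594557 × 10^-4.
Var(Ŷ) = 4762² · (2.8594557 × 10^-4) = 6484.2859.
SE(Ŷ) = √(6484.2859) = 80.53.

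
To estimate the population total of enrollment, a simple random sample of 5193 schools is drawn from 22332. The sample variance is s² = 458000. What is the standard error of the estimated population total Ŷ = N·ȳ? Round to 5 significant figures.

Var(Ŷ) = N²·Var(ȳ) = N²·(1 − n/N)·s²/n.
f = 5193/22332 = 0.23253627; Var(ȳ) = 0.76746373·458000/5193 = 67.686961.
Var(Ŷ) = 22332² · 67.686961 = 3.3756721 × 10^10.
SE(Ŷ) = √(3.3756721 × 10^10) = 183730.

183730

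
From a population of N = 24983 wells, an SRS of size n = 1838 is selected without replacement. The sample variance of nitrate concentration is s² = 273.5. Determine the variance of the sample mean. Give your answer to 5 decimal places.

Under SRS without replacement, Var(ȳ) = (1 − f)·s²/n with f = n/N = 1838/24983 = 0.07357003.
Var(ȳ) = (1 − 0.07357003)·273.5/1838 = 0.92642997·0.14880305 = 0.1378556.

0.13786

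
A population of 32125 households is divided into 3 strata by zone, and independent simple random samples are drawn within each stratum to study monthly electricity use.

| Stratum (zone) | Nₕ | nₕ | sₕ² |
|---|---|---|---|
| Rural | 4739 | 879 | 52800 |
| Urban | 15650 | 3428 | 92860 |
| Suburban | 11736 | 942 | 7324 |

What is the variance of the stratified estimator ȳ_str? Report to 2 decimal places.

7.04

Var(ȳ_str) = Σₕ Wₕ²(1 − fₕ)sₕ²/nₕ with Wₕ = Nₕ/N, N = 32125.
Rural: Wₕ = 0.14751751; term = 0.14751751²·(1 − 0.18548217)·52800/879 = 1.0647136.
Urban: Wₕ = 0.48715953; term = 0.48715953²·(1 − 0.21904153)·92860/3428 = 5.02063.
Suburban: Wₕ = 0.36532296; term = 0.36532296²·(1 − 0.08026585)·7324/942 = 0.95436318.
Sum = 7.0397068.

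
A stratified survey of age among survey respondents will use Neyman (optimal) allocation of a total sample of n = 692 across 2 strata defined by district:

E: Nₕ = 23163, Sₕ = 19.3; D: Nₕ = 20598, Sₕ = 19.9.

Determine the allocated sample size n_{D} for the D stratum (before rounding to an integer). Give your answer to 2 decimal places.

331.00

Neyman allocation: nₕ = n·NₕSₕ / Σⱼ NⱼSⱼ.
Σ NⱼSⱼ = 23163·19.3 + 20598·19.9 = 856946.1.
n_{D} = 692·20598·19.9 / 856946.1 = 331.00.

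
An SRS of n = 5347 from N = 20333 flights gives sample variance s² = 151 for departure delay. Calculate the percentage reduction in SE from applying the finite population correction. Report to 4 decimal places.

14.1496

f = n/N = 5347/20333 = 0.26297152.
SE_no-fpc = √(s²/n) = 0.16804801; SE_fpc = √((1−f)s²/n) = 0.14426983.
Ratio = √(1−f) = 0.85850363. Reduction = 100·(1 − 0.85850363) = 14.1496%.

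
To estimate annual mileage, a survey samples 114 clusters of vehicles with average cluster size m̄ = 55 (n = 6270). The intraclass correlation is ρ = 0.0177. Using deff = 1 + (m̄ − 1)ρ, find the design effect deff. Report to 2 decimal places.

1.96

deff = 1 + (55 − 1)·0.0177 = 1 + 0.9558 = 1.9558.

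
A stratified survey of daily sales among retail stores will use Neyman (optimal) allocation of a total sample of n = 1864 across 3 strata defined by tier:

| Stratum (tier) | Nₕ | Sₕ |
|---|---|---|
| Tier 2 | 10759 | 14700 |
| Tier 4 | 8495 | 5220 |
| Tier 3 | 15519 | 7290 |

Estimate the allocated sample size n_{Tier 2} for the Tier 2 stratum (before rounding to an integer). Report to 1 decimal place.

Neyman allocation: nₕ = n·NₕSₕ / Σⱼ NⱼSⱼ.
Σ NⱼSⱼ = 10759·14700 + 8495·5220 + 15519·7290 = 3.1563471 × 10^8.
n_{Tier 2} = 1864·10759·14700 / (3.1563471 × 10^8) = 934.0.

934.0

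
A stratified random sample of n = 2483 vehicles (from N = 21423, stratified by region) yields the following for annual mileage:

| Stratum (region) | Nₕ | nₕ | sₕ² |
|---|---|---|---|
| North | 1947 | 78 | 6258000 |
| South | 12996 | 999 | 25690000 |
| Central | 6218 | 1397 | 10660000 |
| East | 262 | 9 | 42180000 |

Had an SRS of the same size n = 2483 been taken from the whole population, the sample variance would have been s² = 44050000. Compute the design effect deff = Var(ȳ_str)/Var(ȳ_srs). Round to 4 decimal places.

0.6725

Var(ȳ_str) = Σ Wₕ²(1−fₕ)sₕ²/nₕ with Wₕ = Nₕ/21423:
  North: (1947/21423)²·(1−78/1947)·6258000/78 = 636.14429
  South: (12996/21423)²·(1−999/12996)·25690000/999 = 8736.1564
  Central: (6218/21423)²·(1−1397/6218)·10660000/1397 = 498.41152
  East: (262/21423)²·(1−9/262)·42180000/9 = 676.90123
  → Var(ȳ_str) = 10547.613.
Var(ȳ_srs) = (1 − 2483/21423)·44050000/2483 = 15684.435.
deff = 10547.613 / 15684.435 = 0.6725.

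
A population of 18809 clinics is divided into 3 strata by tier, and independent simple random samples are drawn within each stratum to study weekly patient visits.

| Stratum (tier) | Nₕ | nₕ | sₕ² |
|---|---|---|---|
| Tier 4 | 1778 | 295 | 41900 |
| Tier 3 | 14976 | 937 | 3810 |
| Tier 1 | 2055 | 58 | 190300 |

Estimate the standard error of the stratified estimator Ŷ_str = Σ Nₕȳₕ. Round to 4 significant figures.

121200

Var(Ŷ_str) = Σₕ Nₕ²(1 − fₕ)sₕ²/nₕ.
Tier 4: 1778²·(1 − 295/1778)·41900/295 = 3.7451129 × 10^8.
Tier 3: 14976²·(1 − 937/14976)·3810/937 = 8.5490408 × 10^8.
Tier 1: 2055²·(1 − 58/2055)·190300/58 = 1.3464824 × 10^10.
Sum = 1.4694239 × 10^10.
SE = √(1.4694239 × 10^10) = 121200.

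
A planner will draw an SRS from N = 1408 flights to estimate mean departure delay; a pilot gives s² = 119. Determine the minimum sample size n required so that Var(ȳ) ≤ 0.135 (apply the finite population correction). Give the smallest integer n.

Without fpc, n₀ = s²/D = 119/0.135 = 881.4815.
With fpc, (1 − n/N)·s²/n ≤ D requires n ≥ n₀/(1 + n₀/N) = 881.4815/(1 + 881.4815/1408) = 542.0991.
Rounding up, n = 543.

543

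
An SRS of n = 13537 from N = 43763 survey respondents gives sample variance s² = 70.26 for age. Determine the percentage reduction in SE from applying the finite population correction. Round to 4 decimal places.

16.8932

f = n/N = 13537/43763 = 0.30932523.
SE_no-fpc = √(s²/n) = 0.072043177; SE_fpc = √((1−f)s²/n) = 0.059872812.
Ratio = √(1−f) = 0.83106845. Reduction = 100·(1 − 0.83106845) = 16.8932%.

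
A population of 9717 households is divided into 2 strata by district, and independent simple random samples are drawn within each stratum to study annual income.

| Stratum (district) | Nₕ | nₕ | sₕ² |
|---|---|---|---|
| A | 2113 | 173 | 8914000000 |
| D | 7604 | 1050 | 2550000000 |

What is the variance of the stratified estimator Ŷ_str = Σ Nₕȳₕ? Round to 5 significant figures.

3.3225 × 10^14

Var(Ŷ_str) = Σₕ Nₕ²(1 − fₕ)sₕ²/nₕ.
A: 2113²·(1 − 173/2113)·8914000000/173 = 2.1121646 × 10^14.
D: 7604²·(1 − 1050/7604)·2550000000/1050 = 1.2103178 × 10^14.
Sum = 3.3224824 × 10^14.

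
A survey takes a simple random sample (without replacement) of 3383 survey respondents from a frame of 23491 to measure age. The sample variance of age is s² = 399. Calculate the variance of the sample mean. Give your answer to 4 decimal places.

Under SRS without replacement, Var(ȳ) = (1 − f)·s²/n with f = n/N = 3383/23491 = 0.14401260.
Var(ȳ) = (1 − 0.14401260)·399/3383 = 0.85598740·0.11794265 = 0.10095743.

0.1010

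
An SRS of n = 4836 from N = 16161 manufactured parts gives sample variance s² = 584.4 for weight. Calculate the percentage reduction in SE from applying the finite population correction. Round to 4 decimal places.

f = n/N = 4836/16161 = 0.29923891.
SE_no-fpc = √(s²/n) = 0.34762576; SE_fpc = √((1−f)s²/n) = 0.29100265.
Ratio = √(1−f) = 0.83711474. Reduction = 100·(1 − 0.83711474) = 16.2885%.

16.2885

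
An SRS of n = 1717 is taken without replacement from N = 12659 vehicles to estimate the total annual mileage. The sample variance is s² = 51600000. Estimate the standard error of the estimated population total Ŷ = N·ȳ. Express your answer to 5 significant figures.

2.0403 × 10^6

Var(Ŷ) = N²·Var(ȳ) = N²·(1 − n/N)·s²/n.
f = 1717/12659 = 0.13563473; Var(ȳ) = 0.86436527·51600000/1717 = 25976.266.
Var(Ŷ) = 12659² · 25976.266 = 4.1627039 × 10^12.
SE(Ŷ) = √(4.1627039 × 10^12) = 2.0403 × 10^6.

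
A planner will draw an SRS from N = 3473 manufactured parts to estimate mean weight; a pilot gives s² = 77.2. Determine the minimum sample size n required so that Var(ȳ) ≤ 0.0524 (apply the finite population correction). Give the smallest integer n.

Without fpc, n₀ = s²/D = 77.2/0.0524 = 1473.2824.
With fpc, (1 − n/N)·s²/n ≤ D requires n ≥ n₀/(1 + n₀/N) = 1473.2824/(1 + 1473.2824/3473) = 1034.4557.
Rounding up, n = 1035.

1035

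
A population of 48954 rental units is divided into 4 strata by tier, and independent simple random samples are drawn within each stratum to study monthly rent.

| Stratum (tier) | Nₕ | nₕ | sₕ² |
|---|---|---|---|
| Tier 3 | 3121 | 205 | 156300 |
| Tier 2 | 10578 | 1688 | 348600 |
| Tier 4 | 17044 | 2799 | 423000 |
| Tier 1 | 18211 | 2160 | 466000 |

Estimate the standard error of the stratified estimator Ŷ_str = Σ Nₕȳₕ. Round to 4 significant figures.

355100

Var(Ŷ_str) = Σₕ Nₕ²(1 − fₕ)sₕ²/nₕ.
Tier 3: 3121²·(1 − 205/3121)·156300/205 = 6.9388325 × 10^9.
Tier 2: 10578²·(1 − 1688/10578)·348600/1688 = 1.9420494 × 10^10.
Tier 4: 17044²·(1 − 2799/17044)·423000/2799 = 3.6692005 × 10^10.
Tier 1: 18211²·(1 − 2160/18211)·466000/2160 = 6.3062046 × 10^10.
Sum = 1.2611338 × 10^11.
SE = √(1.2611338 × 10^11) = 355100.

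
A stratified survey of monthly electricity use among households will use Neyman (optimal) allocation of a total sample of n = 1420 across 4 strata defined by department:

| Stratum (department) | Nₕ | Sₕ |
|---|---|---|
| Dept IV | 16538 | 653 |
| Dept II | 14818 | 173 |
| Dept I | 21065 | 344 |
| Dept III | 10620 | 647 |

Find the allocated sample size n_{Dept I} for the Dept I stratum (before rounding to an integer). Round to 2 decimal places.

374.44

Neyman allocation: nₕ = n·NₕSₕ / Σⱼ NⱼSⱼ.
Σ NⱼSⱼ = 16538·653 + 14818·173 + 21065·344 + 10620·647 = 2.7480328 × 10^7.
n_{Dept I} = 1420·21065·344 / (2.7480328 × 10^7) = 374.44.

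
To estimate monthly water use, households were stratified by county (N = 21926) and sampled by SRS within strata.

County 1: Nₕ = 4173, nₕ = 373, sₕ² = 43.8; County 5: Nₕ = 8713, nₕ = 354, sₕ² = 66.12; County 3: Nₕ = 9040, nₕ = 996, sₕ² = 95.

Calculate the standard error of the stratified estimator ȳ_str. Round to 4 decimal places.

0.2159

Var(ȳ_str) = Σₕ Wₕ²(1 − fₕ)sₕ²/nₕ with Wₕ = Nₕ/N, N = 21926.
County 1: Wₕ = 0.19032199; term = 0.19032199²·(1 − 0.08938414)·43.8/373 = 0.003873276.
County 5: Wₕ = 0.39738210; term = 0.39738210²·(1 − 0.04062895)·66.12/354 = 0.028296505.
County 3: Wₕ = 0.41229590; term = 0.41229590²·(1 − 0.11017699)·95/996 = 0.014427329.
Sum = 0.04659711.
SE = √(0.04659711) = 0.2159.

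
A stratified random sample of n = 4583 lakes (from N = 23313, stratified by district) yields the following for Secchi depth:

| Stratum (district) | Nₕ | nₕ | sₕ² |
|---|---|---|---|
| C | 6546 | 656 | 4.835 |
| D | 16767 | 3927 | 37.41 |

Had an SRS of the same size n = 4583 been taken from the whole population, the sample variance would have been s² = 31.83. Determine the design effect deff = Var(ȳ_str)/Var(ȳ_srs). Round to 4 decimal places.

Var(ȳ_str) = Σ Wₕ²(1−fₕ)sₕ²/nₕ with Wₕ = Nₕ/23313:
  C: (6546/23313)²·(1−656/6546)·4.835/656 = 5.2286264 × 10^-4
  D: (16767/23313)²·(1−3927/16767)·37.41/3927 = 0.0037735566
  → Var(ȳ_str) = 0.0042964192.
Var(ȳ_srs) = (1 − 4583/23313)·31.83/4583 = 0.0055798997.
deff = 0.0042964192 / 0.0055798997 = 0.7700.

0.7700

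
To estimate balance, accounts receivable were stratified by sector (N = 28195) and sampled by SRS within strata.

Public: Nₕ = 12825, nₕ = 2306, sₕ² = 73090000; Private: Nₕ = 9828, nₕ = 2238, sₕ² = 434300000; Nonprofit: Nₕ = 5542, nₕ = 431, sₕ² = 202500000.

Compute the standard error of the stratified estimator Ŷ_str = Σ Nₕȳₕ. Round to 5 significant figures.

Var(Ŷ_str) = Σₕ Nₕ²(1 − fₕ)sₕ²/nₕ.
Public: 12825²·(1 − 2306/12825)·73090000/2306 = 4.275929 × 10^12.
Private: 9828²·(1 − 2238/9828)·434300000/2238 = 1.4475603 × 10^13.
Nonprofit: 5542²·(1 − 431/5542)·202500000/431 = 1.3308226 × 10^13.
Sum = 3.2059758 × 10^13.
SE = √(3.2059758 × 10^13) = 5.6621 × 10^6.

5.6621 × 10^6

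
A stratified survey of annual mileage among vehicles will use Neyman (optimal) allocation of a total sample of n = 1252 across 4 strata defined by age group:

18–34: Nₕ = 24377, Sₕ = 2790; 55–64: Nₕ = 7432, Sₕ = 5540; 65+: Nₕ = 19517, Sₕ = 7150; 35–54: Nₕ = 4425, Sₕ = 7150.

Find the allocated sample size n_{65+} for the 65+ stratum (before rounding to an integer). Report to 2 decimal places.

Neyman allocation: nₕ = n·NₕSₕ / Σⱼ NⱼSⱼ.
Σ NⱼSⱼ = 24377·2790 + 7432·5540 + 19517·7150 + 4425·7150 = 2.8037041 × 10^8.
n_{65+} = 1252·19517·7150 / (2.8037041 × 10^8) = 623.15.

623.15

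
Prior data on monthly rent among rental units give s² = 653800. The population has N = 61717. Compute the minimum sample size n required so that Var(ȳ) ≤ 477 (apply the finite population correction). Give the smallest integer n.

Without fpc, n₀ = s²/D = 653800/477 = 1370.6499.
With fpc, (1 − n/N)·s²/n ≤ D requires n ≥ n₀/(1 + n₀/N) = 1370.6499/(1 + 1370.6499/61717) = 1340.8710.
Rounding up, n = 1341.

1341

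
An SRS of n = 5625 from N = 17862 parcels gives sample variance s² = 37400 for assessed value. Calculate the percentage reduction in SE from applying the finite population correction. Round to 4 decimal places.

17.2301

f = n/N = 5625/17862 = 0.31491434.
SE_no-fpc = √(s²/n) = 2.5785439; SE_fpc = √((1−f)s²/n) = 2.1342583.
Ratio = √(1−f) = 0.82769901. Reduction = 100·(1 − 0.82769901) = 17.2301%.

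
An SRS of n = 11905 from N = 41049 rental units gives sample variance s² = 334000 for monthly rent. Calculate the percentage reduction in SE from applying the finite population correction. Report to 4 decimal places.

15.7396

f = n/N = 11905/41049 = 0.29001925.
SE_no-fpc = √(s²/n) = 5.2967385; SE_fpc = √((1−f)s²/n) = 4.4630507.
Ratio = √(1−f) = 0.84260356. Reduction = 100·(1 − 0.84260356) = 15.7396%.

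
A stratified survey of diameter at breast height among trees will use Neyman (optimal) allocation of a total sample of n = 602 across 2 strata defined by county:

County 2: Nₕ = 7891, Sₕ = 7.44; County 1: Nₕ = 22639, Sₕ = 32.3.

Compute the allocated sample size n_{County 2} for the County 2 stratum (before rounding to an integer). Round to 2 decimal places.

44.74

Neyman allocation: nₕ = n·NₕSₕ / Σⱼ NⱼSⱼ.
Σ NⱼSⱼ = 7891·7.44 + 22639·32.3 = 789948.74.
n_{County 2} = 602·7891·7.44 / 789948.74 = 44.74.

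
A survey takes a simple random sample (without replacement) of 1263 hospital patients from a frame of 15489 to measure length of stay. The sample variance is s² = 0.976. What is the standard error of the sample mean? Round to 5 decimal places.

0.02664

Under SRS without replacement, Var(ȳ) = (1 − f)·s²/n with f = n/N = 1263/15489 = 0.08154174.
Var(ȳ) = (1 − 0.08154174)·0.976/1263 = 0.91845826·7.7276326 × 10^-4 = 7.097508 × 10^-4.
SE(ȳ) = √(7.097508 × 10^-4) = 0.02664.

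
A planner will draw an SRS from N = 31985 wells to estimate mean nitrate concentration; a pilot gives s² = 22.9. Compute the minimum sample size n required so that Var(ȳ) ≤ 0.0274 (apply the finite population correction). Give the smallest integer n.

Without fpc, n₀ = s²/D = 22.9/0.0274 = 835.7664.
With fpc, (1 − n/N)·s²/n ≤ D requires n ≥ n₀/(1 + n₀/N) = 835.7664/(1 + 835.7664/31985) = 814.4840.
Rounding up, n = 815.

815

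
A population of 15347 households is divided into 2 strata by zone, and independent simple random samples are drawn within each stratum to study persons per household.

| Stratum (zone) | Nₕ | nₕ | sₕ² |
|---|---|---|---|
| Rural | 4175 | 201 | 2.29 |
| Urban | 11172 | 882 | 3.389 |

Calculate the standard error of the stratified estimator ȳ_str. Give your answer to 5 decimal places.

Var(ȳ_str) = Σₕ Wₕ²(1 − fₕ)sₕ²/nₕ with Wₕ = Nₕ/N, N = 15347.
Rural: Wₕ = 0.27204014; term = 0.27204014²·(1 − 0.04814371)·2.29/201 = 8.0255865 × 10^-4.
Urban: Wₕ = 0.72795986; term = 0.72795986²·(1 − 0.07894737)·3.389/882 = 0.0018754362.
Sum = 0.0026779949.
SE = √(0.0026779949) = 0.05175.

0.05175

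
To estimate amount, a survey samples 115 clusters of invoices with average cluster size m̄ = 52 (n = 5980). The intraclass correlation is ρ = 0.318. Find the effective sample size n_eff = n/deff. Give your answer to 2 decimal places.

deff = 1 + (52 − 1)·0.318 = 1 + 16.218 = 17.218.
n_eff = 5980 / 17.218 = 347.31.

347.31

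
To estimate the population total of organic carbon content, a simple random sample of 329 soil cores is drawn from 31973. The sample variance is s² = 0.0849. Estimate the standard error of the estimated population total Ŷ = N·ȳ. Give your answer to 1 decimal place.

511.0

Var(Ŷ) = N²·Var(ȳ) = N²·(1 − n/N)·s²/n.
f = 329/31973 = 0.01028993; Var(ȳ) = 0.98971007·0.0849/329 = 2.5539935 × 10^-4.
Var(Ŷ) = 31973² · (2.5539935 × 10^-4) = 261087.79.
SE(Ŷ) = √(261087.79) = 511.0.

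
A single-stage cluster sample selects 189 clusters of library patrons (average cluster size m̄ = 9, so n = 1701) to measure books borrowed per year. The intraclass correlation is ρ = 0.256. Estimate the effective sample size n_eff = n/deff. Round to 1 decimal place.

deff = 1 + (9 − 1)·0.256 = 1 + 2.048 = 3.048.
n_eff = 1701 / 3.048 = 558.1.

558.1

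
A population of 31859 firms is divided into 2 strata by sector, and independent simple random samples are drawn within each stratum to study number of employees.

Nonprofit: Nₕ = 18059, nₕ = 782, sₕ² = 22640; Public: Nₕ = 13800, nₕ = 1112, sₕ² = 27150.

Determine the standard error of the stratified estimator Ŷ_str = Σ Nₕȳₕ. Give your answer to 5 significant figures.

115360

Var(Ŷ_str) = Σₕ Nₕ²(1 − fₕ)sₕ²/nₕ.
Nonprofit: 18059²·(1 − 782/18059)·22640/782 = 9.0329936 × 10^9.
Public: 13800²·(1 − 1112/13800)·27150/1112 = 4.2750117 × 10^9.
Sum = 1.3308005 × 10^10.
SE = √(1.3308005 × 10^10) = 115360.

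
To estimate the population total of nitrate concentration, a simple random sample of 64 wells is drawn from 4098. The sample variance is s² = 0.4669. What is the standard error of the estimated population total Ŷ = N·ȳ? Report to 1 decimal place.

Var(Ŷ) = N²·Var(ȳ) = N²·(1 − n/N)·s²/n.
f = 64/4098 = 0.01561737; Var(ȳ) = 0.98438263·0.4669/64 = 0.0071813789.
Var(Ŷ) = 4098² · 0.0071813789 = 120601.23.
SE(Ŷ) = √(120601.23) = 347.3.

347.3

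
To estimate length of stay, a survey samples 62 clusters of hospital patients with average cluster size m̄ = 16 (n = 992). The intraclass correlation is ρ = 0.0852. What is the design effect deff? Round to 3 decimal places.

2.278

deff = 1 + (16 − 1)·0.0852 = 1 + 1.278 = 2.278.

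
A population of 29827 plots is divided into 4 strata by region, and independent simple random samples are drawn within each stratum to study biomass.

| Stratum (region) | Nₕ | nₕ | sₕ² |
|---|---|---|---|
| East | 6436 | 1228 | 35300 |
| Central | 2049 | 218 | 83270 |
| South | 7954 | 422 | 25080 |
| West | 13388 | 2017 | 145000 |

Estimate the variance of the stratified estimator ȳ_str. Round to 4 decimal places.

18.9975

Var(ȳ_str) = Σₕ Wₕ²(1 − fₕ)sₕ²/nₕ with Wₕ = Nₕ/N, N = 29827.
East: Wₕ = 0.21577765; term = 0.21577765²·(1 − 0.19080174)·35300/1228 = 1.0830393.
Central: Wₕ = 0.06869615; term = 0.06869615²·(1 − 0.10639336)·83270/218 = 1.610806.
South: Wₕ = 0.26667114; term = 0.26667114²·(1 − 0.05305507)·25080/422 = 4.0021359.
West: Wₕ = 0.44885506; term = 0.44885506²·(1 − 0.15065731)·145000/2017 = 12.301479.
Sum = 18.99746.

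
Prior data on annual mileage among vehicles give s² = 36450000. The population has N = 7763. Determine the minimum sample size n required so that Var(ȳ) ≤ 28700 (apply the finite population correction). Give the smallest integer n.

Without fpc, n₀ = s²/D = 36450000/28700 = 1270.0348.
With fpc, (1 − n/N)·s²/n ≤ D requires n ≥ n₀/(1 + n₀/N) = 1270.0348/(1 + 1270.0348/7763) = 1091.4693.
Rounding up, n = 1092.

1092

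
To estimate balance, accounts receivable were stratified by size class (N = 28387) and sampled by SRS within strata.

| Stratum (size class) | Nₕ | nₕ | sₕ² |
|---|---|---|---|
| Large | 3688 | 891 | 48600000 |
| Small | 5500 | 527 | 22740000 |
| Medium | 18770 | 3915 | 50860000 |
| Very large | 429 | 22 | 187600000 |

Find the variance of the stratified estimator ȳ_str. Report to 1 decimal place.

Var(ȳ_str) = Σₕ Wₕ²(1 − fₕ)sₕ²/nₕ with Wₕ = Nₕ/N, N = 28387.
Large: Wₕ = 0.12991862; term = 0.12991862²·(1 − 0.24159436)·48600000/891 = 698.23714.
Small: Wₕ = 0.19375066; term = 0.19375066²·(1 − 0.09581818)·22740000/527 = 1464.61.
Medium: Wₕ = 0.66121816; term = 0.66121816²·(1 − 0.20857752)·50860000/3915 = 4495.1328.
Very large: Wₕ = 0.01511255; term = 0.01511255²·(1 − 0.05128205)·187600000/22 = 1847.6634.
Sum = 8505.6433.

8505.6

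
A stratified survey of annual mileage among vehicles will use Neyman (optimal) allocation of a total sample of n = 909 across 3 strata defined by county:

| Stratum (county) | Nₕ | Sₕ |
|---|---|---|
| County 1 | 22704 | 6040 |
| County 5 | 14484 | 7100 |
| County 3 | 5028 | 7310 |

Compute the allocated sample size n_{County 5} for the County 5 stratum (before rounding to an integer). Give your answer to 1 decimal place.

Neyman allocation: nₕ = n·NₕSₕ / Σⱼ NⱼSⱼ.
Σ NⱼSⱼ = 22704·6040 + 14484·7100 + 5028·7310 = 2.7672324 × 10^8.
n_{County 5} = 909·14484·7100 / (2.7672324 × 10^8) = 337.8.

337.8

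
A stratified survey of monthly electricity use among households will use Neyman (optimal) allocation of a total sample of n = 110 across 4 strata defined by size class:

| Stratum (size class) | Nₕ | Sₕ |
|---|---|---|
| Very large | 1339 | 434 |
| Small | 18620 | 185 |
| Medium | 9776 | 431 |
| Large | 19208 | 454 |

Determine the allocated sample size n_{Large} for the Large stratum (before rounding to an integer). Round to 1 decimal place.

Neyman allocation: nₕ = n·NₕSₕ / Σⱼ NⱼSⱼ.
Σ NⱼSⱼ = 1339·434 + 18620·185 + 9776·431 + 19208·454 = 1.6959714 × 10^7.
n_{Large} = 110·19208·454 / (1.6959714 × 10^7) = 56.6.

56.6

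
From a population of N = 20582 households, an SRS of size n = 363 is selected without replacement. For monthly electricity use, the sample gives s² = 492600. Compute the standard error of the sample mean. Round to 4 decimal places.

36.5115

Under SRS without replacement, Var(ȳ) = (1 − f)·s²/n with f = n/N = 363/20582 = 0.01763677.
Var(ȳ) = (1 − 0.01763677)·492600/363 = 0.98236323·1357.0248 = 1333.0913.
SE(ȳ) = √(1333.0913) = 36.5115.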